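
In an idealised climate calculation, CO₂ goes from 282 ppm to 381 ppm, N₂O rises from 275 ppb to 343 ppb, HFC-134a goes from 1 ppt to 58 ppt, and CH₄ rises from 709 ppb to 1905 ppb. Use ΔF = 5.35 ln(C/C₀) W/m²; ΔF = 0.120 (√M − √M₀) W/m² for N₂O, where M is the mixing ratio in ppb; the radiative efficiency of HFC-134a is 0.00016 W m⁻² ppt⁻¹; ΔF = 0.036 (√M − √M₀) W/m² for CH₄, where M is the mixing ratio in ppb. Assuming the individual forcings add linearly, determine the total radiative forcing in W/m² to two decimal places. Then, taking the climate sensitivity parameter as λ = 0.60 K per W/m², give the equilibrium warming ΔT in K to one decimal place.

ΔF = 2.46 W/m²; ΔT = 1.5 K

CO₂: 5.35 × ln(381/282) = 5.35 × ln(1.35106) = 5.35 × 0.30089 = 1.6098 W/m².
N₂O: 0.120 × (√343 − √275) = 0.120 × (18.5203 − 16.5831) = 0.120 × 1.9372 = 0.2325 W/m².
HFC-134a: ΔF = 0.00016 × (58 − 1) = 0.00016 × 57 = 0.0091 W/m².
CH₄: 0.036 × (√1905 − √709) = 0.036 × (43.6463 − 26.6271) = 0.036 × 17.0192 = 0.6127 W/m².
Total ΔF = 1.6098 + 0.2325 + 0.0091 + 0.6127 = 2.4641 W/m².
ΔT = λ ΔF = 0.60 × 2.46 = 1.4760 K.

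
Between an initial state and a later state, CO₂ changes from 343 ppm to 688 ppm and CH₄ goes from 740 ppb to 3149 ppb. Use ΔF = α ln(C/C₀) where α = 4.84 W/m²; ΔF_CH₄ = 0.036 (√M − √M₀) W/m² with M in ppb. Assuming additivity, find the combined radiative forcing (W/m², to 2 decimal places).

ΔF = 4.41 W/m²

CO₂: 4.84 × ln(688/343) = 4.84 × ln(2.00583) = 4.84 × 0.69606 = 3.3689 W/m².
CH₄: 0.036 × (√3149 − √740) = 0.036 × (56.1160 − 27.2029) = 0.036 × 28.9131 = 1.0409 W/m².
Total ΔF = 3.3689 + 1.0409 = 4.4098 W/m².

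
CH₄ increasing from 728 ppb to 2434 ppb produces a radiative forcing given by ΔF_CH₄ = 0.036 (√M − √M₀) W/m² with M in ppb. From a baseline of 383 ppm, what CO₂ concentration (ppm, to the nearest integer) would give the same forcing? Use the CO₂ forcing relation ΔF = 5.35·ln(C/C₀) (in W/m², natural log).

C ≈ 445 ppm

CH₄ forcing: 0.036 × (√2434 − √728) = 0.036 × (49.3356 − 26.9815) = 0.036 × 22.3541 = 0.80475 W/m².
Set 5.35 ln(C/383) = 0.80475: ln(C/383) = 0.80475/5.35 = 0.15042, so C = 383 × e^0.15042 = 383 × 1.16232 = 445.17 ppm.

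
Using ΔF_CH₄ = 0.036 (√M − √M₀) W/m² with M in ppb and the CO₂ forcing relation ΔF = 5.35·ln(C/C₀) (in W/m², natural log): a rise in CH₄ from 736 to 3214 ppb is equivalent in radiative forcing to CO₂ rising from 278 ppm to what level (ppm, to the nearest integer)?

C ≈ 339 ppm

CH₄ forcing: 0.036 × (√3214 − √736) = 0.036 × (56.6922 − 27.1293) = 0.036 × 29.5629 = 1.06426 W/m².
Set 5.35 ln(C/278) = 1.06426: ln(C/278) = 1.06426/5.35 = 0.19893, so C = 278 × e^0.19893 = 278 × 1.22010 = 339.19 ppm.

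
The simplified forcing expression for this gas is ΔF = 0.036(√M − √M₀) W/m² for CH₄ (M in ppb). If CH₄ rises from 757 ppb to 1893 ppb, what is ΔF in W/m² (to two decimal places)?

CH₄: 0.036 × (√1893 − √757) = 0.036 × (43.5086 − 27.5136) = 0.036 × 15.9950 = 0.5758 W/m².

ΔF = 0.58 W/m²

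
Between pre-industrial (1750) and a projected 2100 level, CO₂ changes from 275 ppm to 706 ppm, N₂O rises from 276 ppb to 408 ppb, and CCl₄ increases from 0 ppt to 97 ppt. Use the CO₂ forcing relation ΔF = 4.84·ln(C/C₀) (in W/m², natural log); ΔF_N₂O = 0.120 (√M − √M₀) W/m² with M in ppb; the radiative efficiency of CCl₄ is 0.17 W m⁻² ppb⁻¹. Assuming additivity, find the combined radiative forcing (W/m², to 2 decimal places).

ΔF = 5.01 W/m²

CO₂: 4.84 × ln(706/275) = 4.84 × ln(2.56727) = 4.84 × 0.94284 = 4.5633 W/m².
N₂O: 0.120 × (√408 − √276) = 0.120 × (20.1990 − 16.6132) = 0.120 × 3.5858 = 0.4303 W/m².
CCl₄: Δ = 97 − 0 = 97 ppt = 0.097 ppb; ΔF = 0.17 × 0.097 = 0.0165 W/m².
Total ΔF = 4.5633 + 0.4303 + 0.0165 = 5.0101 W/m².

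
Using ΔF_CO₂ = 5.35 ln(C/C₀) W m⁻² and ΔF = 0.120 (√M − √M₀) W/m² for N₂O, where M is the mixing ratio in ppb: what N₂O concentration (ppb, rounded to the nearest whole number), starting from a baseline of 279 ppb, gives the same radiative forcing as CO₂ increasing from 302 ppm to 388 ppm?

M ≈ 777 ppb

CO₂ forcing: 5.35 × ln(388/302) = 5.35 × 0.250578 = 1.34059 W/m².
Set 0.120(√M − √279) = 1.34059: √M = 1.34059/0.120 + √279 = 11.1716 + 16.7033 = 27.8749.
M = (27.8749)² = 777.01 ppb.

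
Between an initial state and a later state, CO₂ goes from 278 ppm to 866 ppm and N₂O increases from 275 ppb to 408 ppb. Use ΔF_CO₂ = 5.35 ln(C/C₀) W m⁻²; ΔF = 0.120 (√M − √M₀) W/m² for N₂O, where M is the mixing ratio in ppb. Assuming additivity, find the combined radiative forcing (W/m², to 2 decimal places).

CO₂: 5.35 × ln(866/278) = 5.35 × ln(3.11511) = 5.35 × 1.13626 = 6.0790 W/m².
N₂O: 0.120 × (√408 − √275) = 0.120 × (20.1990 − 16.5831) = 0.120 × 3.6159 = 0.4339 W/m².
Total ΔF = 6.0790 + 0.4339 = 6.5129 W/m².

ΔF = 6.51 W/m²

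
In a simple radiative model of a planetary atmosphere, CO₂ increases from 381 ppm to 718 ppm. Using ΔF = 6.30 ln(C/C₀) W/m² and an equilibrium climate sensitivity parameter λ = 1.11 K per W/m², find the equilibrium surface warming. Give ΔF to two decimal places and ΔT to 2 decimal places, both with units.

CO₂: 6.30 × ln(718/381) = 6.30 × ln(1.88451) = 6.30 × 0.63367 = 3.9921 W/m².
ΔT = λ ΔF = 1.11 × 3.99 = 4.4289 K.

ΔF = 3.99 W/m²; ΔT = 4.43 K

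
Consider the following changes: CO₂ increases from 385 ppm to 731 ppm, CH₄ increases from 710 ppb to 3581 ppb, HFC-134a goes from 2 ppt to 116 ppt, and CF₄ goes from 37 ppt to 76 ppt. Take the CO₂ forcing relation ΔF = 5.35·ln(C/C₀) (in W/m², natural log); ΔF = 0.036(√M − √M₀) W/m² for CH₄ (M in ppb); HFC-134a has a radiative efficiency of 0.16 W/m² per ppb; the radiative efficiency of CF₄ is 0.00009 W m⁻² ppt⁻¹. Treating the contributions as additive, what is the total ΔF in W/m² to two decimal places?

ΔF = 4.65 W/m²

CO₂: 5.35 × ln(731/385) = 5.35 × ln(1.89870) = 5.35 × 0.64117 = 3.4303 W/m².
CH₄: 0.036 × (√3581 − √710) = 0.036 × (59.8415 − 26.6458) = 0.036 × 33.1957 = 1.1950 W/m².
HFC-134a: Δ = 116 − 2 = 114 ppt = 0.114 ppb; ΔF = 0.16 × 0.114 = 0.0182 W/m².
CF₄: ΔF = 0.00009 × (76 − 37) = 0.00009 × 39 = 0.0035 W/m².
Total ΔF = 3.4303 + 1.1950 + 0.0182 + 0.0035 = 4.6470 W/m².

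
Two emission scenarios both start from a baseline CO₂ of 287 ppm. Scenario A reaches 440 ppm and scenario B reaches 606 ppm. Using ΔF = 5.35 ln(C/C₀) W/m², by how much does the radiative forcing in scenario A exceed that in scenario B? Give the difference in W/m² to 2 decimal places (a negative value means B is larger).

ΔF_A = 5.35 ln(440/287) = 5.35 × 0.42729 = 2.2860 W/m².
ΔF_B = 5.35 ln(606/287) = 5.35 × 0.74740 = 3.9986 W/m².
Difference: 2.2860 − 3.9986 = -1.7126 W/m².

ΔF_A − ΔF_B = -1.71 W/m²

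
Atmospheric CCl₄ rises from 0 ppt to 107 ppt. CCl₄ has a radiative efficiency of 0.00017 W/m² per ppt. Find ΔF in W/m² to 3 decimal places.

CCl₄: ΔF = 0.00017 × (107 − 0) = 0.00017 × 107 = 0.0182 W/m².

ΔF = 0.018 W/m²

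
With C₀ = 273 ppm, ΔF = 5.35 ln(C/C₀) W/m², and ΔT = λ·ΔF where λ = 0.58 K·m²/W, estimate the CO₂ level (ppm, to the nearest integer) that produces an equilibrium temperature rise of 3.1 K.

Required forcing: ΔF = ΔT/λ = 3.1/0.58 = 5.3448 W/m².
Then ln(C/273) = ΔF/5.35 = 5.3448/5.35 = 0.99903.
So C = 273 × e^0.99903 = 273 × 2.71565 = 741.37 ppm.

C ≈ 741 ppm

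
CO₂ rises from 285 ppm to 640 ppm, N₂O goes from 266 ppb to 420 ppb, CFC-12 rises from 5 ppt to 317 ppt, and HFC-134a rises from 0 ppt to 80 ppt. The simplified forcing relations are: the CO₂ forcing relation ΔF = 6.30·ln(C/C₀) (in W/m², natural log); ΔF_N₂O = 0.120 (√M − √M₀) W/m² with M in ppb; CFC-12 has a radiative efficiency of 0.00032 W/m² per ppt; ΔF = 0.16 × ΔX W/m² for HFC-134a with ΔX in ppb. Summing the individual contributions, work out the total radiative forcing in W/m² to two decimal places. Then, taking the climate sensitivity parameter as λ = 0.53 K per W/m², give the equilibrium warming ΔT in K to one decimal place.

CO₂: 6.30 × ln(640/285) = 6.30 × ln(2.24561) = 6.30 × 0.80898 = 5.0966 W/m².
N₂O: 0.120 × (√420 − √266) = 0.120 × (20.4939 − 16.3095) = 0.120 × 4.1844 = 0.5021 W/m².
CFC-12: ΔF = 0.00032 × (317 − 5) = 0.00032 × 312 = 0.0998 W/m².
HFC-134a: Δ = 80 − 0 = 80 ppt = 0.080 ppb; ΔF = 0.16 × 0.080 = 0.0128 W/m².
Total ΔF = 5.0966 + 0.5021 + 0.0998 + 0.0128 = 5.7113 W/m².
ΔT = λ ΔF = 0.53 × 5.71 = 3.0263 K.

ΔF = 5.71 W/m²; ΔT = 3.0 K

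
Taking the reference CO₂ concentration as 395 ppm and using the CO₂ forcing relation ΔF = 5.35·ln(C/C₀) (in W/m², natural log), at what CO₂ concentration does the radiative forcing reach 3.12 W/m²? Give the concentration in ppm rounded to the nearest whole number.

Set 5.35 ln(C/395) = 3.12, so ln(C/395) = 3.12/5.35 = 0.58318.
Then C/395 = e^0.58318 = 1.79173, giving C = 395 × 1.79173 = 707.73 ppm.

C ≈ 708 ppm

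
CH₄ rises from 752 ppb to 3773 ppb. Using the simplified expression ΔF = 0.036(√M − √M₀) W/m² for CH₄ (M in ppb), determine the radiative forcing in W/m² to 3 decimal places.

CH₄: 0.036 × (√3773 − √752) = 0.036 × (61.4248 − 27.4226) = 0.036 × 34.0022 = 1.2241 W/m².

ΔF = 1.224 W/m²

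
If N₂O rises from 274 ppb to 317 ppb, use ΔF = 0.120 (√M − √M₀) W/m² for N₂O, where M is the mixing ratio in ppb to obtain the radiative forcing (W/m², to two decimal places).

N₂O: 0.120 × (√317 − √274) = 0.120 × (17.8045 − 16.5529) = 0.120 × 1.2516 = 0.1502 W/m².

ΔF = 0.15 W/m²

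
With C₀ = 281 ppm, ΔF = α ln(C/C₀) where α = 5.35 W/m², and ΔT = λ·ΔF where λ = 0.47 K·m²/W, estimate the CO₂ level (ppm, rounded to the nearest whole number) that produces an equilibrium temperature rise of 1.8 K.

C ≈ 575 ppm

Required forcing: ΔF = ΔT/λ = 1.8/0.47 = 3.8298 W/m².
Then ln(C/281) = ΔF/5.35 = 3.8298/5.35 = 0.71585.
So C = 281 × e^0.71585 = 281 × 2.04592 = 574.90 ppm.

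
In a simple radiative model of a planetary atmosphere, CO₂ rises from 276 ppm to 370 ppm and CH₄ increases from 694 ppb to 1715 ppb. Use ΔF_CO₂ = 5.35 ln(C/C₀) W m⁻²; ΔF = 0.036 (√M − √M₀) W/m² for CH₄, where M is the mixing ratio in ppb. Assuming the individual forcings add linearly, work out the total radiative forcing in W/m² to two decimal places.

ΔF = 2.11 W/m²

CO₂: 5.35 × ln(370/276) = 5.35 × ln(1.34058) = 5.35 × 0.29310 = 1.5681 W/m².
CH₄: 0.036 × (√1715 − √694) = 0.036 × (41.4126 − 26.3439) = 0.036 × 15.0687 = 0.5425 W/m².
Total ΔF = 1.5681 + 0.5425 = 2.1106 W/m².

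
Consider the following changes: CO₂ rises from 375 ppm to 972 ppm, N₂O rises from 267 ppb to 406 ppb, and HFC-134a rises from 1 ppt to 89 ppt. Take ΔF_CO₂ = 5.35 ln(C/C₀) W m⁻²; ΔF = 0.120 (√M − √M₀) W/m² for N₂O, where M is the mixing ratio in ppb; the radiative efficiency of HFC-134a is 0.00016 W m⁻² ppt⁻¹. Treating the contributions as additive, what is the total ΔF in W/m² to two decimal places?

CO₂: 5.35 × ln(972/375) = 5.35 × ln(2.59200) = 5.35 × 0.95243 = 5.0955 W/m².
N₂O: 0.120 × (√406 − √267) = 0.120 × (20.1494 − 16.3401) = 0.120 × 3.8093 = 0.4571 W/m².
HFC-134a: ΔF = 0.00016 × (89 − 1) = 0.00016 × 88 = 0.0141 W/m².
Total ΔF = 5.0955 + 0.4571 + 0.0141 = 5.5667 W/m².

ΔF = 5.57 W/m²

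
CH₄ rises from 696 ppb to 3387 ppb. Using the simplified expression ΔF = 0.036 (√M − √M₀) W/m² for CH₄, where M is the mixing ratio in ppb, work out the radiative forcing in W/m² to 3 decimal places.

CH₄: 0.036 × (√3387 − √696) = 0.036 × (58.1979 − 26.3818) = 0.036 × 31.8161 = 1.1454 W/m².

ΔF = 1.145 W/m²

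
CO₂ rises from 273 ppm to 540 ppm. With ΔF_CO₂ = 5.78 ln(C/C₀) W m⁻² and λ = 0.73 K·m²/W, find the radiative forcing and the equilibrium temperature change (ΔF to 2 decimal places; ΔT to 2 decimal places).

CO₂: 5.78 × ln(540/273) = 5.78 × ln(1.97802) = 5.78 × 0.68210 = 3.9425 W/m².
ΔT = λ ΔF = 0.73 × 3.94 = 2.8762 K.

ΔF = 3.94 W/m²; ΔT = 2.88 K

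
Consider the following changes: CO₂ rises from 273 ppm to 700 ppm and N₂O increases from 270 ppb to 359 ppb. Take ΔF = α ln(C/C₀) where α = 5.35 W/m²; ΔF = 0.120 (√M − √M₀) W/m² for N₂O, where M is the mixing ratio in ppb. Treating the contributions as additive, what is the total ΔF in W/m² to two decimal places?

CO₂: 5.35 × ln(700/273) = 5.35 × ln(2.56410) = 5.35 × 0.94161 = 5.0376 W/m².
N₂O: 0.120 × (√359 − √270) = 0.120 × (18.9473 − 16.4317) = 0.120 × 2.5156 = 0.3019 W/m².
Total ΔF = 5.0376 + 0.3019 = 5.3395 W/m².

ΔF = 5.34 W/m²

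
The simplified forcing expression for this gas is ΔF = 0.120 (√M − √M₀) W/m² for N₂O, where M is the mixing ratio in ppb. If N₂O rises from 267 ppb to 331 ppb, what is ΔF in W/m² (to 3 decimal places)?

ΔF = 0.222 W/m²

N₂O: 0.120 × (√331 − √267) = 0.120 × (18.1934 − 16.3401) = 0.120 × 1.8533 = 0.2224 W/m².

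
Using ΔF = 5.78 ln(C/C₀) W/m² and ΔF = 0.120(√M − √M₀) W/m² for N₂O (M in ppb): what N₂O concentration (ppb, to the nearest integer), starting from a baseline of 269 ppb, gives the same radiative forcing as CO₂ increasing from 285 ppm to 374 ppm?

CO₂ forcing: 5.78 × ln(374/285) = 5.78 × 0.271767 = 1.57081 W/m².
Set 0.120(√M − √269) = 1.57081: √M = 1.57081/0.120 + √269 = 13.0901 + 16.4012 = 29.4913.
M = (29.4913)² = 869.74 ppb.

M ≈ 870 ppb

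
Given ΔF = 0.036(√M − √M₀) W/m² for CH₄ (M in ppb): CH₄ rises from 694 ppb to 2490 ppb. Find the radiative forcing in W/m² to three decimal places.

CH₄: 0.036 × (√2490 − √694) = 0.036 × (49.8999 − 26.3439) = 0.036 × 23.5560 = 0.8480 W/m².

ΔF = 0.848 W/m²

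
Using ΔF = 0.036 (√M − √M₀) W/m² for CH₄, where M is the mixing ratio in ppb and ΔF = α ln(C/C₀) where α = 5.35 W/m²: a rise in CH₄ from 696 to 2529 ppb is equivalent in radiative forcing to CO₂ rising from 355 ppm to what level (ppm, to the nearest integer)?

CH₄ forcing: 0.036 × (√2529 − √696) = 0.036 × (50.2892 − 26.3818) = 0.036 × 23.9074 = 0.86067 W/m².
Set 5.35 ln(C/355) = 0.86067: ln(C/355) = 0.86067/5.35 = 0.16087, so C = 355 × e^0.16087 = 355 × 1.17453 = 416.96 ppm.

C ≈ 417 ppm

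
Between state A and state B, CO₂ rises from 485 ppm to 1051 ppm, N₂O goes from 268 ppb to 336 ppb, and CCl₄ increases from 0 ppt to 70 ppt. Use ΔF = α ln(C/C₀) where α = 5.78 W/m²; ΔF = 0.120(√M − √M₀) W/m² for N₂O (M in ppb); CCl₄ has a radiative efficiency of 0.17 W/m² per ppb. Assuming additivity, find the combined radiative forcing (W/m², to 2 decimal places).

ΔF = 4.72 W/m²

CO₂: 5.78 × ln(1051/485) = 5.78 × ln(2.16701) = 5.78 × 0.77335 = 4.4700 W/m².
N₂O: 0.120 × (√336 − √268) = 0.120 × (18.3303 − 16.3707) = 0.120 × 1.9596 = 0.2352 W/m².
CCl₄: Δ = 70 − 0 = 70 ppt = 0.070 ppb; ΔF = 0.17 × 0.070 = 0.0119 W/m².
Total ΔF = 4.4700 + 0.2352 + 0.0119 = 4.7171 W/m².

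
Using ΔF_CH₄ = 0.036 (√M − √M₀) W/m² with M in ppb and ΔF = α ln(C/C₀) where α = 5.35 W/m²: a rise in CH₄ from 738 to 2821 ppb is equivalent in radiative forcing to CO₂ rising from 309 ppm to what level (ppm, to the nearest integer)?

CH₄ forcing: 0.036 × (√2821 − √738) = 0.036 × (53.1131 − 27.1662) = 0.036 × 25.9469 = 0.93409 W/m².
Set 5.35 ln(C/309) = 0.93409: ln(C/309) = 0.93409/5.35 = 0.17460, so C = 309 × e^0.17460 = 309 × 1.19077 = 367.95 ppm.

C ≈ 368 ppm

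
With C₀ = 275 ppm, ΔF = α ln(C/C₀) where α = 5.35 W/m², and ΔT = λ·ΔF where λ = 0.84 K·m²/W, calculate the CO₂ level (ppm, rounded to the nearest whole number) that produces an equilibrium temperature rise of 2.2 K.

Required forcing: ΔF = ΔT/λ = 2.2/0.84 = 2.6190 W/m².
Then ln(C/275) = ΔF/5.35 = 2.6190/5.35 = 0.48953.
So C = 275 × e^0.48953 = 275 × 1.63155 = 448.68 ppm.

C ≈ 449 ppm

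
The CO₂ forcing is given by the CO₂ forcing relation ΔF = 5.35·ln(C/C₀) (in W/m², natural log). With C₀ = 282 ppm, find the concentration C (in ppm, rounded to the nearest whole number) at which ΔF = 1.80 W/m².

Set 5.35 ln(C/282) = 1.80, so ln(C/282) = 1.80/5.35 = 0.33645.
Then C/282 = e^0.33645 = 1.39997, giving C = 282 × 1.39997 = 394.79 ppm.

C ≈ 395 ppm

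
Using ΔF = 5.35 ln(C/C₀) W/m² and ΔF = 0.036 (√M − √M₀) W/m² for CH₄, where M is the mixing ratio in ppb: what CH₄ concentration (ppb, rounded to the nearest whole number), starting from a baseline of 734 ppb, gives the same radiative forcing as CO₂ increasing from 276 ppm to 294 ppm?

M ≈ 1331 ppb

CO₂ forcing: 5.35 × ln(294/276) = 5.35 × 0.063179 = 0.33801 W/m².
Set 0.036(√M − √734) = 0.33801: √M = 0.33801/0.036 + √734 = 9.3892 + 27.0924 = 36.4816.
M = (36.4816)² = 1330.91 ppb.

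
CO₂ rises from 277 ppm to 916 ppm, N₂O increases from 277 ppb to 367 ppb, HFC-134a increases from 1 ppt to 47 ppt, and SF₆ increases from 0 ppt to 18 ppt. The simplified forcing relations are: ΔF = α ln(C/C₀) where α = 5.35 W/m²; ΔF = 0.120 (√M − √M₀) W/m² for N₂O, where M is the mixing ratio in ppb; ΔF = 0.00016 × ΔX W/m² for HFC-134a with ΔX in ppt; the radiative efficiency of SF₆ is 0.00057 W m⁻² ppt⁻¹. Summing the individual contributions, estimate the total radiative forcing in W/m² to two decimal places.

ΔF = 6.72 W/m²

CO₂: 5.35 × ln(916/277) = 5.35 × ln(3.30686) = 5.35 × 1.19600 = 6.3986 W/m².
N₂O: 0.120 × (√367 − √277) = 0.120 × (19.1572 − 16.6433) = 0.120 × 2.5139 = 0.3017 W/m².
HFC-134a: ΔF = 0.00016 × (47 − 1) = 0.00016 × 46 = 0.0074 W/m².
SF₆: ΔF = 0.00057 × (18 − 0) = 0.00057 × 18 = 0.0103 W/m².
Total ΔF = 6.3986 + 0.3017 + 0.0074 + 0.0103 = 6.7180 W/m².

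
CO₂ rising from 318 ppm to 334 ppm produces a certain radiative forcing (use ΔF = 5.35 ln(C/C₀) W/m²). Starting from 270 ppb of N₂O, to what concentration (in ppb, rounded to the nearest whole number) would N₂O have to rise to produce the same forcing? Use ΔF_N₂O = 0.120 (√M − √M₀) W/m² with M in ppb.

M ≈ 347 ppb

CO₂ forcing: 5.35 × ln(334/318) = 5.35 × 0.049090 = 0.26263 W/m².
Set 0.120(√M − √270) = 0.26263: √M = 0.26263/0.120 + √270 = 2.1886 + 16.4317 = 18.6203.
M = (18.6203)² = 346.72 ppb.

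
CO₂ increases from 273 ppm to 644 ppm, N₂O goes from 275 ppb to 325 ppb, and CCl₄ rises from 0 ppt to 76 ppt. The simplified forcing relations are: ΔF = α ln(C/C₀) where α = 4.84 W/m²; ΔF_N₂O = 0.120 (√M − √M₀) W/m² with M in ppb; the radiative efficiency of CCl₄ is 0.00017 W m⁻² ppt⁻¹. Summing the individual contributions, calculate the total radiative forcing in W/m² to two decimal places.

ΔF = 4.34 W/m²

CO₂: 4.84 × ln(644/273) = 4.84 × ln(2.35897) = 4.84 × 0.85823 = 4.1538 W/m².
N₂O: 0.120 × (√325 − √275) = 0.120 × (18.0278 − 16.5831) = 0.120 × 1.4447 = 0.1734 W/m².
CCl₄: ΔF = 0.00017 × (76 − 0) = 0.00017 × 76 = 0.0129 W/m².
Total ΔF = 4.1538 + 0.1734 + 0.0129 = 4.3401 W/m².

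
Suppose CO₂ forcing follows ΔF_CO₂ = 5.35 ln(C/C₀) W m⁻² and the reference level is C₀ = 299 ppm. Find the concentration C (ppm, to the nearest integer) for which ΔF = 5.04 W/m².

C ≈ 767 ppm

Set 5.35 ln(C/299) = 5.04, so ln(C/299) = 5.04/5.35 = 0.94206.
Then C/299 = e^0.94206 = 2.56526, giving C = 299 × 2.56526 = 767.01 ppm.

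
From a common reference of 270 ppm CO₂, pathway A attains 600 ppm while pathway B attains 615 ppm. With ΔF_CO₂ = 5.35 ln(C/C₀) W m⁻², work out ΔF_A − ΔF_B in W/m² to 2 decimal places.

ΔF_A − ΔF_B = -0.13 W/m²

ΔF_A = 5.35 ln(600/270) = 5.35 × 0.79851 = 4.2720 W/m².
ΔF_B = 5.35 ln(615/270) = 5.35 × 0.82320 = 4.4041 W/m².
Difference: 4.2720 − 4.4041 = -0.1321 W/m².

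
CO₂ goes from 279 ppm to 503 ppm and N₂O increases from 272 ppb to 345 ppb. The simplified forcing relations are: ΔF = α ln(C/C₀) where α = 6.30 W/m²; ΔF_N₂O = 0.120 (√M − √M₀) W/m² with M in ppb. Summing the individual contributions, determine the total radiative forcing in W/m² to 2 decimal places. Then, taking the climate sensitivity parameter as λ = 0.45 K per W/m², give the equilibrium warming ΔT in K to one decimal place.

ΔF = 3.96 W/m²; ΔT = 1.8 K

CO₂: 6.30 × ln(503/279) = 6.30 × ln(1.80287) = 6.30 × 0.58938 = 3.7131 W/m².
N₂O: 0.120 × (√345 − √272) = 0.120 × (18.5742 − 16.4924) = 0.120 × 2.0818 = 0.2498 W/m².
Total ΔF = 3.7131 + 0.2498 = 3.9629 W/m².
ΔT = λ ΔF = 0.45 × 3.96 = 1.7820 K.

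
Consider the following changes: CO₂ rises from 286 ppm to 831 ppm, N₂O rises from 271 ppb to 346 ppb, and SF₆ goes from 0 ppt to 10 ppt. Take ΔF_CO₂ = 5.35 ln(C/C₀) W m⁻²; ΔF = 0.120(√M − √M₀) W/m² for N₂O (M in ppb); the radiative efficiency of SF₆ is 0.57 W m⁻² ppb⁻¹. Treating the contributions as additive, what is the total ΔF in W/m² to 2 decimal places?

CO₂: 5.35 × ln(831/286) = 5.35 × ln(2.90559) = 5.35 × 1.06664 = 5.7065 W/m².
N₂O: 0.120 × (√346 − √271) = 0.120 × (18.6011 − 16.4621) = 0.120 × 2.1390 = 0.2567 W/m².
SF₆: Δ = 10 − 0 = 10 ppt = 0.010 ppb; ΔF = 0.57 × 0.010 = 0.0057 W/m².
Total ΔF = 5.7065 + 0.2567 + 0.0057 = 5.9689 W/m².

ΔF = 5.97 W/m²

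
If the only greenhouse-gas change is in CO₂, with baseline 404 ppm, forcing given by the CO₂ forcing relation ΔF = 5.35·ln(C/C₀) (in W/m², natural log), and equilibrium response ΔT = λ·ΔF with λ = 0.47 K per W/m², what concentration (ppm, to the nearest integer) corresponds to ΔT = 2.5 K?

C ≈ 1092 ppm

Required forcing: ΔF = ΔT/λ = 2.5/0.47 = 5.3191 W/m².
Then ln(C/404) = ΔF/5.35 = 5.3191/5.35 = 0.99422.
So C = 404 × e^0.99422 = 404 × 2.70262 = 1091.86 ppm.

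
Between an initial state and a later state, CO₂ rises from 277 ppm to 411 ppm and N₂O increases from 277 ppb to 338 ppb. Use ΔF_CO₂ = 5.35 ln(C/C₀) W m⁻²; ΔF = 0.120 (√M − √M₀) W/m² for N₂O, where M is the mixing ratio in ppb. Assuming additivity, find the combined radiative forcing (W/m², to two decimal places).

ΔF = 2.32 W/m²

CO₂: 5.35 × ln(411/277) = 5.35 × ln(1.48375) = 5.35 × 0.39457 = 2.1109 W/m².
N₂O: 0.120 × (√338 − √277) = 0.120 × (18.3848 − 16.6433) = 0.120 × 1.7415 = 0.2090 W/m².
Total ΔF = 2.1109 + 0.2090 = 2.3199 W/m².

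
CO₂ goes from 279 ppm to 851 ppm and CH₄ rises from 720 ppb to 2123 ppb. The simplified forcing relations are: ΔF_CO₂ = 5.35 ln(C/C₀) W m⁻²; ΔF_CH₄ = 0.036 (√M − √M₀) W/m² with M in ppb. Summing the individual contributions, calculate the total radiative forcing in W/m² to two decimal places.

ΔF = 6.66 W/m²

CO₂: 5.35 × ln(851/279) = 5.35 × ln(3.05018) = 5.35 × 1.11520 = 5.9663 W/m².
CH₄: 0.036 × (√2123 − √720) = 0.036 × (46.0760 − 26.8328) = 0.036 × 19.2432 = 0.6928 W/m².
Total ΔF = 5.9663 + 0.6928 = 6.6591 W/m².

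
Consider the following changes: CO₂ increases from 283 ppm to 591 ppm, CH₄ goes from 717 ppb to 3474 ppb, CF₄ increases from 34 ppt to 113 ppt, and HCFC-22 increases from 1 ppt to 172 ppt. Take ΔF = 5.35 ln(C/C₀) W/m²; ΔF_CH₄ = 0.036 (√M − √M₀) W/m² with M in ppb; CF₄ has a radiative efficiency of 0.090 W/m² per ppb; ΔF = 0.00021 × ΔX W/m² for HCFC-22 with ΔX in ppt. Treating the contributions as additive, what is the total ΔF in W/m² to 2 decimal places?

ΔF = 5.14 W/m²

CO₂: 5.35 × ln(591/283) = 5.35 × ln(2.08834) = 5.35 × 0.73637 = 3.9396 W/m².
CH₄: 0.036 × (√3474 − √717) = 0.036 × (58.9406 − 26.7769) = 0.036 × 32.1637 = 1.1579 W/m².
CF₄: Δ = 113 − 34 = 79 ppt = 0.079 ppb; ΔF = 0.090 × 0.079 = 0.0071 W/m².
HCFC-22: ΔF = 0.00021 × (172 − 1) = 0.00021 × 171 = 0.0359 W/m².
Total ΔF = 3.9396 + 1.1579 + 0.0071 + 0.0359 = 5.1405 W/m².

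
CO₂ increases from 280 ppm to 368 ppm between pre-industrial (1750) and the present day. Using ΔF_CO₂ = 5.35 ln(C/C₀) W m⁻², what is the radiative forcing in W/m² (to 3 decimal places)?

ΔF = 1.462 W/m²

CO₂ absorption bands are partially saturated, so forcing scales with the logarithm of the concentration ratio.
CO₂: 5.35 × ln(368/280) = 5.35 × ln(1.31429) = 5.35 × 0.27330 = 1.4622 W/m².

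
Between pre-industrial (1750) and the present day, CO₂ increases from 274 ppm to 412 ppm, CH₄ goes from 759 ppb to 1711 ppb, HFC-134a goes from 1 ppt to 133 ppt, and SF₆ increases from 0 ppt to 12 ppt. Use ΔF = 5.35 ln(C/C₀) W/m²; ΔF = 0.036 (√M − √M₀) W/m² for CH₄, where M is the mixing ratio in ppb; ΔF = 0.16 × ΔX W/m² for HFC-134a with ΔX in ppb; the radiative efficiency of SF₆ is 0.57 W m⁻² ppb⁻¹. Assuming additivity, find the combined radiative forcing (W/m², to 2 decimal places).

ΔF = 2.71 W/m²

CO₂: 5.35 × ln(412/274) = 5.35 × ln(1.50365) = 5.35 × 0.40790 = 2.1823 W/m².
CH₄: 0.036 × (√1711 − √759) = 0.036 × (41.3642 − 27.5500) = 0.036 × 13.8142 = 0.4973 W/m².
HFC-134a: Δ = 133 − 1 = 132 ppt = 0.132 ppb; ΔF = 0.16 × 0.132 = 0.0211 W/m².
SF₆: Δ = 12 − 0 = 12 ppt = 0.012 ppb; ΔF = 0.57 × 0.012 = 0.0068 W/m².
Total ΔF = 2.1823 + 0.4973 + 0.0211 + 0.0068 = 2.7075 W/m².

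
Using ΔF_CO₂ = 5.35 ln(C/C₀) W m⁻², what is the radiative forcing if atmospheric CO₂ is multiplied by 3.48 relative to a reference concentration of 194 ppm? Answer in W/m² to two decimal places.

Because the forcing depends only on the ratio C/C₀, the initial concentration does not enter.
ΔF = 5.35 × ln(3.48) = 5.35 × 1.24703 = 6.6716 W/m².

ΔF = 6.67 W/m²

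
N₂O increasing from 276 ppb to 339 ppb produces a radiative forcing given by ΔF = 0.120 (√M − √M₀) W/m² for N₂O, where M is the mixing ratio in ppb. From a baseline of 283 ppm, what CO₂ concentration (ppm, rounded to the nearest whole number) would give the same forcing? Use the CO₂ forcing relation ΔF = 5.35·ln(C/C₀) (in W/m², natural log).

N₂O forcing: 0.120 × (√339 − √276) = 0.120 × (18.4120 − 16.6132) = 0.120 × 1.7988 = 0.21586 W/m².
Set 5.35 ln(C/283) = 0.21586: ln(C/283) = 0.21586/5.35 = 0.04035, so C = 283 × e^0.04035 = 283 × 1.04118 = 294.65 ppm.

C ≈ 295 ppm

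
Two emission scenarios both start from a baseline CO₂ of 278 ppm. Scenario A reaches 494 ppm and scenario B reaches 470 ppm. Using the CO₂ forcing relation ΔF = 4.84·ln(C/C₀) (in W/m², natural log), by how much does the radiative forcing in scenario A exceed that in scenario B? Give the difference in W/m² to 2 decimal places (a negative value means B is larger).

ΔF_A − ΔF_B = 0.24 W/m²

ΔF_A = 4.84 ln(494/278) = 4.84 × 0.57491 = 2.7826 W/m².
ΔF_B = 4.84 ln(470/278) = 4.84 × 0.52511 = 2.5415 W/m².
Difference: 2.7826 − 2.5415 = 0.2411 W/m².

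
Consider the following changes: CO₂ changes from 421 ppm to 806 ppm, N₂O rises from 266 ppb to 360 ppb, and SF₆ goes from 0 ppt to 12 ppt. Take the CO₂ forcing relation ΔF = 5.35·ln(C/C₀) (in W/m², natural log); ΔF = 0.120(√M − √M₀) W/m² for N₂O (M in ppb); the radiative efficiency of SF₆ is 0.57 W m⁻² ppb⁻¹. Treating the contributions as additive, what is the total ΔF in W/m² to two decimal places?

CO₂: 5.35 × ln(806/421) = 5.35 × ln(1.91449) = 5.35 × 0.64945 = 3.4746 W/m².
N₂O: 0.120 × (√360 − √266) = 0.120 × (18.9737 − 16.3095) = 0.120 × 2.6642 = 0.3197 W/m².
SF₆: Δ = 12 − 0 = 12 ppt = 0.012 ppb; ΔF = 0.57 × 0.012 = 0.0068 W/m².
Total ΔF = 3.4746 + 0.3197 + 0.0068 = 3.8011 W/m².

ΔF = 3.80 W/m²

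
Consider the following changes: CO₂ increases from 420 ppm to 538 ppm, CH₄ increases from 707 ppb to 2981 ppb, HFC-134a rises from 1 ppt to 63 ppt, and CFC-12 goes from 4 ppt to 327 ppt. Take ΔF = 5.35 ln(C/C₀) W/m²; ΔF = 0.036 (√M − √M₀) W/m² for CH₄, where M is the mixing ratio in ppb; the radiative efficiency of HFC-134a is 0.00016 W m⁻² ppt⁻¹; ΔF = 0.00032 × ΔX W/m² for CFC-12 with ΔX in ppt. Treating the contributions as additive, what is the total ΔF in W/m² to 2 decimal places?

ΔF = 2.45 W/m²

CO₂: 5.35 × ln(538/420) = 5.35 × ln(1.28095) = 5.35 × 0.24760 = 1.3247 W/m².
CH₄: 0.036 × (√2981 − √707) = 0.036 × (54.5985 − 26.5895) = 0.036 × 28.0090 = 1.0083 W/m².
HFC-134a: ΔF = 0.00016 × (63 − 1) = 0.00016 × 62 = 0.0099 W/m².
CFC-12: ΔF = 0.00032 × (327 − 4) = 0.00032 × 323 = 0.1034 W/m².
Total ΔF = 1.3247 + 1.0083 + 0.0099 + 0.1034 = 2.4463 W/m².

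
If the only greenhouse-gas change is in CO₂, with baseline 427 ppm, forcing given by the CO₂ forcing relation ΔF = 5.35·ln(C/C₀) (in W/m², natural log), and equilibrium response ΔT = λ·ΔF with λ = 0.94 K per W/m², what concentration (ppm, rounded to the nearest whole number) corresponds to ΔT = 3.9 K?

C ≈ 927 ppm

Required forcing: ΔF = ΔT/λ = 3.9/0.94 = 4.1489 W/m².
Then ln(C/427) = ΔF/5.35 = 4.1489/5.35 = 0.77550.
So C = 427 × e^0.77550 = 427 × 2.17168 = 927.31 ppm.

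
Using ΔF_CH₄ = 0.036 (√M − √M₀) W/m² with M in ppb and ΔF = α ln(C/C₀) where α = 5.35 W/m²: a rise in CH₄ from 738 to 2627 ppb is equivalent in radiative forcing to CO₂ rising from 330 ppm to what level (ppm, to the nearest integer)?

C ≈ 388 ppm

CH₄ forcing: 0.036 × (√2627 − √738) = 0.036 × (51.2543 − 27.1662) = 0.036 × 24.0881 = 0.86717 W/m².
Set 5.35 ln(C/330) = 0.86717: ln(C/330) = 0.86717/5.35 = 0.16209, so C = 330 × e^0.16209 = 330 × 1.17597 = 388.07 ppm.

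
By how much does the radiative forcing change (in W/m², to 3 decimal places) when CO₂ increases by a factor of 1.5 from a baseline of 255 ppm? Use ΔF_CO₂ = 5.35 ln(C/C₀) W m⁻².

ΔF = 5.35 × ln(1.5) = 5.35 × 0.40547 = 2.1693 W/m².

ΔF = 2.169 W/m²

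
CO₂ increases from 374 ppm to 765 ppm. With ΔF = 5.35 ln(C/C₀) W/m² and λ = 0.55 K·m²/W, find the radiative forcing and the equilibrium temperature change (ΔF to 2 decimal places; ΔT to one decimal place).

ΔF = 3.83 W/m²; ΔT = 2.1 K

CO₂: 5.35 × ln(765/374) = 5.35 × ln(2.04545) = 5.35 × 0.71562 = 3.8286 W/m².
ΔT = λ ΔF = 0.55 × 3.83 = 2.1065 K.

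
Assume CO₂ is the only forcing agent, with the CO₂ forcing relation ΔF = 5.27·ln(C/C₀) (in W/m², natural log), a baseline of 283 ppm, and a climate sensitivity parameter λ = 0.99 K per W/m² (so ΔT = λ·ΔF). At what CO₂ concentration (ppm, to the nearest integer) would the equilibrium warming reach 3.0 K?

C ≈ 503 ppm

Required forcing: ΔF = ΔT/λ = 3.0/0.99 = 3.0303 W/m².
Then ln(C/283) = ΔF/5.27 = 3.0303/5.27 = 0.57501.
So C = 283 × e^0.57501 = 283 × 1.77715 = 502.93 ppm.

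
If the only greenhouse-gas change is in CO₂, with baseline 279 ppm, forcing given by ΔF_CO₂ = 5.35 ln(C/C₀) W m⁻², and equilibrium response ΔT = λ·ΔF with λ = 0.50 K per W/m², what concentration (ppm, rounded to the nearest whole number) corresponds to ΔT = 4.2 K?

C ≈ 1341 ppm

Required forcing: ΔF = ΔT/λ = 4.2/0.50 = 8.4000 W/m².
Then ln(C/279) = ΔF/5.35 = 8.4000/5.35 = 1.57009.
So C = 279 × e^1.57009 = 279 × 4.80708 = 1341.18 ppm.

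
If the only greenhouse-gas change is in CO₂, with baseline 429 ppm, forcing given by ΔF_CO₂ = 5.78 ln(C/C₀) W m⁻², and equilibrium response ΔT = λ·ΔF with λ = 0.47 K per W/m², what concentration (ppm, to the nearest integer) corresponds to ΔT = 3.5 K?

C ≈ 1556 ppm

Required forcing: ΔF = ΔT/λ = 3.5/0.47 = 7.4468 W/m².
Then ln(C/429) = ΔF/5.78 = 7.4468/5.78 = 1.28837.
So C = 429 × e^1.28837 = 429 × 3.62687 = 1555.93 ppm.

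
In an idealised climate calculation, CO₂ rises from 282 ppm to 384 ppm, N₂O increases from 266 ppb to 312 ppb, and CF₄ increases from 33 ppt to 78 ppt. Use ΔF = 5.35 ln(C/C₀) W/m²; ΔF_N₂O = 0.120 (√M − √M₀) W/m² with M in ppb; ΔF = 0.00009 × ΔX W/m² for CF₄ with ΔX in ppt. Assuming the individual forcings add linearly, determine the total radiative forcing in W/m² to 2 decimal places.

ΔF = 1.82 W/m²

CO₂: 5.35 × ln(384/282) = 5.35 × ln(1.36170) = 5.35 × 0.30873 = 1.6517 W/m².
N₂O: 0.120 × (√312 − √266) = 0.120 × (17.6635 − 16.3095) = 0.120 × 1.3540 = 0.1625 W/m².
CF₄: ΔF = 0.00009 × (78 − 33) = 0.00009 × 45 = 0.0041 W/m².
Total ΔF = 1.6517 + 0.1625 + 0.0041 = 1.8183 W/m².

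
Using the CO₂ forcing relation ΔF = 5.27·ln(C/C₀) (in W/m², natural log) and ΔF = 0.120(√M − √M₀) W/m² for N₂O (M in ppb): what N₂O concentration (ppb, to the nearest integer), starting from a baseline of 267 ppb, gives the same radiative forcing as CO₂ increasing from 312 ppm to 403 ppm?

M ≈ 761 ppb

CO₂ forcing: 5.27 × ln(403/312) = 5.27 × 0.255933 = 1.34877 W/m².
Set 0.120(√M − √267) = 1.34877: √M = 1.34877/0.120 + √267 = 11.2398 + 16.3401 = 27.5799.
M = (27.5799)² = 760.65 ppb.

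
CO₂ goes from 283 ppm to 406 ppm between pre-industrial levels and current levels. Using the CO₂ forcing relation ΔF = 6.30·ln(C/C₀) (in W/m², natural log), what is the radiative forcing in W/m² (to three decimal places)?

ΔF = 2.274 W/m²

CO₂: 6.30 × ln(406/283) = 6.30 × ln(1.43463) = 6.30 × 0.36091 = 2.2737 W/m².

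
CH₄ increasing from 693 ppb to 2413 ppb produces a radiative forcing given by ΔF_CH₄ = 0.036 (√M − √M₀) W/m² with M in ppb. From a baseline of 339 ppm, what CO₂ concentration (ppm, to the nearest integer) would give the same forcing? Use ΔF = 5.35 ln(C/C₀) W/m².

CH₄ forcing: 0.036 × (√2413 − √693) = 0.036 × (49.1223 − 26.3249) = 0.036 × 22.7974 = 0.82071 W/m².
Set 5.35 ln(C/339) = 0.82071: ln(C/339) = 0.82071/5.35 = 0.15340, so C = 339 × e^0.15340 = 339 × 1.16579 = 395.20 ppm.

C ≈ 395 ppm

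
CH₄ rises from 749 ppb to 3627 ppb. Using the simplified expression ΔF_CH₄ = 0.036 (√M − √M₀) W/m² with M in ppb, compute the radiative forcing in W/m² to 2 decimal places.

ΔF = 1.18 W/m²

CH₄: 0.036 × (√3627 − √749) = 0.036 × (60.2246 − 27.3679) = 0.036 × 32.8567 = 1.1828 W/m².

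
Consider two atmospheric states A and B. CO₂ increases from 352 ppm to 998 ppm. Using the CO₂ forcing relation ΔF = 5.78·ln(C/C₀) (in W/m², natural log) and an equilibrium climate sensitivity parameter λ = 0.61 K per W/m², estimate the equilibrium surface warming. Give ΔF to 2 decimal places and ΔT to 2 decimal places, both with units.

ΔF = 6.02 W/m²; ΔT = 3.67 K

CO₂: 5.78 × ln(998/352) = 5.78 × ln(2.83523) = 5.78 × 1.04212 = 6.0235 W/m².
ΔT = λ ΔF = 0.61 × 6.02 = 3.6722 K.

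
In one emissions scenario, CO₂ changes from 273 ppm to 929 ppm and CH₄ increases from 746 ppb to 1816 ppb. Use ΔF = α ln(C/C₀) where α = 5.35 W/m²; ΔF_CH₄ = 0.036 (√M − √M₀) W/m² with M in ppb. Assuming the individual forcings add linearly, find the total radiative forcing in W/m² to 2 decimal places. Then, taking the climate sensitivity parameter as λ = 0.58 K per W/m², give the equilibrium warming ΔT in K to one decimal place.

CO₂: 5.35 × ln(929/273) = 5.35 × ln(3.40293) = 5.35 × 1.22464 = 6.5518 W/m².
CH₄: 0.036 × (√1816 − √746) = 0.036 × (42.6146 − 27.3130) = 0.036 × 15.3016 = 0.5509 W/m².
Total ΔF = 6.5518 + 0.5509 = 7.1027 W/m².
ΔT = λ ΔF = 0.58 × 7.10 = 4.1180 K.

ΔF = 7.10 W/m²; ΔT = 4.1 K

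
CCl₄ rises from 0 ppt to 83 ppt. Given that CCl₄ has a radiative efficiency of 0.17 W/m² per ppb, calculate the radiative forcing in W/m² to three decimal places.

ΔF = 0.014 W/m²

CCl₄: Δ = 83 − 0 = 83 ppt = 0.083 ppb; ΔF = 0.17 × 0.083 = 0.0141 W/m².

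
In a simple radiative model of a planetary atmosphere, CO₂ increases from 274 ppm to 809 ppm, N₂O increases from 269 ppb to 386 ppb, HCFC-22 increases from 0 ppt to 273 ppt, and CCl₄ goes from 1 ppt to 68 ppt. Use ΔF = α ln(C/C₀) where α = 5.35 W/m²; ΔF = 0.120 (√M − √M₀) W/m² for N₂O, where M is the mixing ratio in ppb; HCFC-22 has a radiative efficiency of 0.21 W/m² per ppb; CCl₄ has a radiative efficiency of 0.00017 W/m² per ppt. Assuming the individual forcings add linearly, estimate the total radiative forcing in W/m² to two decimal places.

ΔF = 6.25 W/m²

CO₂: 5.35 × ln(809/274) = 5.35 × ln(2.95255) = 5.35 × 1.08267 = 5.7923 W/m².
N₂O: 0.120 × (√386 − √269) = 0.120 × (19.6469 − 16.4012) = 0.120 × 3.2457 = 0.3895 W/m².
HCFC-22: Δ = 273 − 0 = 273 ppt = 0.273 ppb; ΔF = 0.21 × 0.273 = 0.0573 W/m².
CCl₄: ΔF = 0.00017 × (68 − 1) = 0.00017 × 67 = 0.0114 W/m².
Total ΔF = 5.7923 + 0.3895 + 0.0573 + 0.0114 = 6.2505 W/m².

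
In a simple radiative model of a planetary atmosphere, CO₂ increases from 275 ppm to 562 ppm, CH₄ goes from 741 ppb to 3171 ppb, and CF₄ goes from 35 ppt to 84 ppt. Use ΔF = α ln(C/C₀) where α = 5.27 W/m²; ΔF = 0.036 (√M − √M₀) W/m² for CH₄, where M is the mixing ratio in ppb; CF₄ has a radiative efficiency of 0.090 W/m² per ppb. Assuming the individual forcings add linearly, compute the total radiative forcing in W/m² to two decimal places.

CO₂: 5.27 × ln(562/275) = 5.27 × ln(2.04364) = 5.27 × 0.71473 = 3.7666 W/m².
CH₄: 0.036 × (√3171 − √741) = 0.036 × (56.3116 − 27.2213) = 0.036 × 29.0903 = 1.0473 W/m².
CF₄: Δ = 84 − 35 = 49 ppt = 0.049 ppb; ΔF = 0.090 × 0.049 = 0.0044 W/m².
Total ΔF = 3.7666 + 1.0473 + 0.0044 = 4.8183 W/m².

ΔF = 4.82 W/m²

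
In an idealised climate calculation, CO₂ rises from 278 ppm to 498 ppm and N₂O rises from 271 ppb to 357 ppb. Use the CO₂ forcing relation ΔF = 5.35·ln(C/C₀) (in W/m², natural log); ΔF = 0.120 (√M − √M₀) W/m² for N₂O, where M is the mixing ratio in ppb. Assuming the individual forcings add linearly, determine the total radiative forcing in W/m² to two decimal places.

CO₂: 5.35 × ln(498/278) = 5.35 × ln(1.79137) = 5.35 × 0.58298 = 3.1189 W/m².
N₂O: 0.120 × (√357 − √271) = 0.120 × (18.8944 − 16.4621) = 0.120 × 2.4323 = 0.2919 W/m².
Total ΔF = 3.1189 + 0.2919 = 3.4108 W/m².

ΔF = 3.41 W/m²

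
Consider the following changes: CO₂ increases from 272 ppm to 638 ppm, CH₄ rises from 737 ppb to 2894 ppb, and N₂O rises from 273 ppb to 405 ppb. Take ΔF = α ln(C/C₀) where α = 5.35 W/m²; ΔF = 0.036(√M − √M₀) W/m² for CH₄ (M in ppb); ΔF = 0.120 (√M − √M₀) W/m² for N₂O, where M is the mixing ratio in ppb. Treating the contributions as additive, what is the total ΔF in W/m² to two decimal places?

CO₂: 5.35 × ln(638/272) = 5.35 × ln(2.34559) = 5.35 × 0.85254 = 4.5611 W/m².
CH₄: 0.036 × (√2894 − √737) = 0.036 × (53.7959 − 27.1477) = 0.036 × 26.6482 = 0.9593 W/m².
N₂O: 0.120 × (√405 − √273) = 0.120 × (20.1246 − 16.5227) = 0.120 × 3.6019 = 0.4322 W/m².
Total ΔF = 4.5611 + 0.9593 + 0.4322 = 5.9526 W/m².

ΔF = 5.95 W/m²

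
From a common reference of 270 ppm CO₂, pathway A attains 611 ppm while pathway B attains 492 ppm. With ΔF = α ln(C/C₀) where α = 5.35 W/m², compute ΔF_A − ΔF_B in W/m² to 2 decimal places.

ΔF_A − ΔF_B = 1.16 W/m²

ΔF_A = 5.35 ln(611/270) = 5.35 × 0.81668 = 4.3692 W/m².
ΔF_B = 5.35 ln(492/270) = 5.35 × 0.60006 = 3.2103 W/m².
Difference: 4.3692 − 3.2103 = 1.1589 W/m².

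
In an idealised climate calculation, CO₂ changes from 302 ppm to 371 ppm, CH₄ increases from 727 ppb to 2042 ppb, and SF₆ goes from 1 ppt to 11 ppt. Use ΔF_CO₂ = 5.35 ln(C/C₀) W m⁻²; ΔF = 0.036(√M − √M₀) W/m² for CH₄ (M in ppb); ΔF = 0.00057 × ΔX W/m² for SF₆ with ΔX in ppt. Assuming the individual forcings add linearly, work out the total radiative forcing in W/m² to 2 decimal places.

CO₂: 5.35 × ln(371/302) = 5.35 × ln(1.22848) = 5.35 × 0.20578 = 1.1009 W/m².
CH₄: 0.036 × (√2042 − √727) = 0.036 × (45.1885 − 26.9629) = 0.036 × 18.2256 = 0.6561 W/m².
SF₆: ΔF = 0.00057 × (11 − 1) = 0.00057 × 10 = 0.0057 W/m².
Total ΔF = 1.1009 + 0.6561 + 0.0057 = 1.7627 W/m².

ΔF = 1.76 W/m²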